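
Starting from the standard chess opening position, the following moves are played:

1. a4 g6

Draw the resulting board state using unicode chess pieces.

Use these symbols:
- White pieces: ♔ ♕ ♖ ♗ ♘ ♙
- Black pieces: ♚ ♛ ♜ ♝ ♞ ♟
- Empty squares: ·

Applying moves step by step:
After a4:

♜ ♞ ♝ ♛ ♚ ♝ ♞ ♜
♟ ♟ ♟ ♟ ♟ ♟ ♟ ♟
· · · · · · · ·
· · · · · · · ·
♙ · · · · · · ·
· · · · · · · ·
· ♙ ♙ ♙ ♙ ♙ ♙ ♙
♖ ♘ ♗ ♕ ♔ ♗ ♘ ♖


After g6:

♜ ♞ ♝ ♛ ♚ ♝ ♞ ♜
♟ ♟ ♟ ♟ ♟ ♟ · ♟
· · · · · · ♟ ·
· · · · · · · ·
♙ · · · · · · ·
· · · · · · · ·
· ♙ ♙ ♙ ♙ ♙ ♙ ♙
♖ ♘ ♗ ♕ ♔ ♗ ♘ ♖



  a b c d e f g h
  ─────────────────
8│♜ ♞ ♝ ♛ ♚ ♝ ♞ ♜│8
7│♟ ♟ ♟ ♟ ♟ ♟ · ♟│7
6│· · · · · · ♟ ·│6
5│· · · · · · · ·│5
4│♙ · · · · · · ·│4
3│· · · · · · · ·│3
2│· ♙ ♙ ♙ ♙ ♙ ♙ ♙│2
1│♖ ♘ ♗ ♕ ♔ ♗ ♘ ♖│1
  ─────────────────
  a b c d e f g h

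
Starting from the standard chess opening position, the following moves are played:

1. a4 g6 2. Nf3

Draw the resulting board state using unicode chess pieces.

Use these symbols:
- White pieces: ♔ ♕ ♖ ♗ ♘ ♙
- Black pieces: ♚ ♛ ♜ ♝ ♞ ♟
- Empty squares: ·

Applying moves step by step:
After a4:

♜ ♞ ♝ ♛ ♚ ♝ ♞ ♜
♟ ♟ ♟ ♟ ♟ ♟ ♟ ♟
· · · · · · · ·
· · · · · · · ·
♙ · · · · · · ·
· · · · · · · ·
· ♙ ♙ ♙ ♙ ♙ ♙ ♙
♖ ♘ ♗ ♕ ♔ ♗ ♘ ♖


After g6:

♜ ♞ ♝ ♛ ♚ ♝ ♞ ♜
♟ ♟ ♟ ♟ ♟ ♟ · ♟
· · · · · · ♟ ·
· · · · · · · ·
♙ · · · · · · ·
· · · · · · · ·
· ♙ ♙ ♙ ♙ ♙ ♙ ♙
♖ ♘ ♗ ♕ ♔ ♗ ♘ ♖


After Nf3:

♜ ♞ ♝ ♛ ♚ ♝ ♞ ♜
♟ ♟ ♟ ♟ ♟ ♟ · ♟
· · · · · · ♟ ·
· · · · · · · ·
♙ · · · · · · ·
· · · · · ♘ · ·
· ♙ ♙ ♙ ♙ ♙ ♙ ♙
♖ ♘ ♗ ♕ ♔ ♗ · ♖



  a b c d e f g h
  ─────────────────
8│♜ ♞ ♝ ♛ ♚ ♝ ♞ ♜│8
7│♟ ♟ ♟ ♟ ♟ ♟ · ♟│7
6│· · · · · · ♟ ·│6
5│· · · · · · · ·│5
4│♙ · · · · · · ·│4
3│· · · · · ♘ · ·│3
2│· ♙ ♙ ♙ ♙ ♙ ♙ ♙│2
1│♖ ♘ ♗ ♕ ♔ ♗ · ♖│1
  ─────────────────
  a b c d e f g h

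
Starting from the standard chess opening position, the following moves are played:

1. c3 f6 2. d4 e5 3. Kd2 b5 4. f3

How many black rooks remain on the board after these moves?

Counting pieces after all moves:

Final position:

  a b c d e f g h
  ─────────────────
8│♜ ♞ ♝ ♛ ♚ ♝ ♞ ♜│8
7│♟ · ♟ ♟ · · ♟ ♟│7
6│· · · · · ♟ · ·│6
5│· ♟ · · ♟ · · ·│5
4│· · · ♙ · · · ·│4
3│· · ♙ · · ♙ · ·│3
2│♙ ♙ · ♔ ♙ · ♙ ♙│2
1│♖ ♘ ♗ ♕ · ♗ ♘ ♖│1
  ─────────────────
  a b c d e f g h


2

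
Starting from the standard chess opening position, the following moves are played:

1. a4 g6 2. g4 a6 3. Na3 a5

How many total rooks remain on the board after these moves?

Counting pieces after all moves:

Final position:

  a b c d e f g h
  ─────────────────
8│♜ ♞ ♝ ♛ ♚ ♝ ♞ ♜│8
7│· ♟ ♟ ♟ ♟ ♟ · ♟│7
6│· · · · · · ♟ ·│6
5│♟ · · · · · · ·│5
4│♙ · · · · · ♙ ·│4
3│♘ · · · · · · ·│3
2│· ♙ ♙ ♙ ♙ ♙ · ♙│2
1│♖ · ♗ ♕ ♔ ♗ ♘ ♖│1
  ─────────────────
  a b c d e f g h


4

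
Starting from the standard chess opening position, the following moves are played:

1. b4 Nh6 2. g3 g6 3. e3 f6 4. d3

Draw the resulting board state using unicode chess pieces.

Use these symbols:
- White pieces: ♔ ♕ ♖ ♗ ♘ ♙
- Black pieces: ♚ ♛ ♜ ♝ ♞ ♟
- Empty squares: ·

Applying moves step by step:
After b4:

♜ ♞ ♝ ♛ ♚ ♝ ♞ ♜
♟ ♟ ♟ ♟ ♟ ♟ ♟ ♟
· · · · · · · ·
· · · · · · · ·
· ♙ · · · · · ·
· · · · · · · ·
♙ · ♙ ♙ ♙ ♙ ♙ ♙
♖ ♘ ♗ ♕ ♔ ♗ ♘ ♖


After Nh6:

♜ ♞ ♝ ♛ ♚ ♝ · ♜
♟ ♟ ♟ ♟ ♟ ♟ ♟ ♟
· · · · · · · ♞
· · · · · · · ·
· ♙ · · · · · ·
· · · · · · · ·
♙ · ♙ ♙ ♙ ♙ ♙ ♙
♖ ♘ ♗ ♕ ♔ ♗ ♘ ♖


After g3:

♜ ♞ ♝ ♛ ♚ ♝ · ♜
♟ ♟ ♟ ♟ ♟ ♟ ♟ ♟
· · · · · · · ♞
· · · · · · · ·
· ♙ · · · · · ·
· · · · · · ♙ ·
♙ · ♙ ♙ ♙ ♙ · ♙
♖ ♘ ♗ ♕ ♔ ♗ ♘ ♖


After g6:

♜ ♞ ♝ ♛ ♚ ♝ · ♜
♟ ♟ ♟ ♟ ♟ ♟ · ♟
· · · · · · ♟ ♞
· · · · · · · ·
· ♙ · · · · · ·
· · · · · · ♙ ·
♙ · ♙ ♙ ♙ ♙ · ♙
♖ ♘ ♗ ♕ ♔ ♗ ♘ ♖


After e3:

♜ ♞ ♝ ♛ ♚ ♝ · ♜
♟ ♟ ♟ ♟ ♟ ♟ · ♟
· · · · · · ♟ ♞
· · · · · · · ·
· ♙ · · · · · ·
· · · · ♙ · ♙ ·
♙ · ♙ ♙ · ♙ · ♙
♖ ♘ ♗ ♕ ♔ ♗ ♘ ♖


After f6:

♜ ♞ ♝ ♛ ♚ ♝ · ♜
♟ ♟ ♟ ♟ ♟ · · ♟
· · · · · ♟ ♟ ♞
· · · · · · · ·
· ♙ · · · · · ·
· · · · ♙ · ♙ ·
♙ · ♙ ♙ · ♙ · ♙
♖ ♘ ♗ ♕ ♔ ♗ ♘ ♖


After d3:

♜ ♞ ♝ ♛ ♚ ♝ · ♜
♟ ♟ ♟ ♟ ♟ · · ♟
· · · · · ♟ ♟ ♞
· · · · · · · ·
· ♙ · · · · · ·
· · · ♙ ♙ · ♙ ·
♙ · ♙ · · ♙ · ♙
♖ ♘ ♗ ♕ ♔ ♗ ♘ ♖



  a b c d e f g h
  ─────────────────
8│♜ ♞ ♝ ♛ ♚ ♝ · ♜│8
7│♟ ♟ ♟ ♟ ♟ · · ♟│7
6│· · · · · ♟ ♟ ♞│6
5│· · · · · · · ·│5
4│· ♙ · · · · · ·│4
3│· · · ♙ ♙ · ♙ ·│3
2│♙ · ♙ · · ♙ · ♙│2
1│♖ ♘ ♗ ♕ ♔ ♗ ♘ ♖│1
  ─────────────────
  a b c d e f g h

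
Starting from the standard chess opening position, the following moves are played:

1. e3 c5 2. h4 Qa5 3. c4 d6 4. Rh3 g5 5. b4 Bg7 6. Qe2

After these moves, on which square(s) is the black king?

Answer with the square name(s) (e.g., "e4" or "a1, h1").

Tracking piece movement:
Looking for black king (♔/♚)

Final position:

  a b c d e f g h
  ─────────────────
8│♜ ♞ ♝ · ♚ · ♞ ♜│8
7│♟ ♟ · · ♟ ♟ ♝ ♟│7
6│· · · ♟ · · · ·│6
5│♛ · ♟ · · · ♟ ·│5
4│· ♙ ♙ · · · · ♙│4
3│· · · · ♙ · · ♖│3
2│♙ · · ♙ ♕ ♙ ♙ ·│2
1│♖ ♘ ♗ · ♔ ♗ ♘ ·│1
  ─────────────────
  a b c d e f g h


e8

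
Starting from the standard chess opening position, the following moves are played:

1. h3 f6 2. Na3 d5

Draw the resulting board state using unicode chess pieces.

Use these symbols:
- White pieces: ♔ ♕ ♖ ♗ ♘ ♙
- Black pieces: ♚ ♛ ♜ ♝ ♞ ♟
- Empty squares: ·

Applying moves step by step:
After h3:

♜ ♞ ♝ ♛ ♚ ♝ ♞ ♜
♟ ♟ ♟ ♟ ♟ ♟ ♟ ♟
· · · · · · · ·
· · · · · · · ·
· · · · · · · ·
· · · · · · · ♙
♙ ♙ ♙ ♙ ♙ ♙ ♙ ·
♖ ♘ ♗ ♕ ♔ ♗ ♘ ♖


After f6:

♜ ♞ ♝ ♛ ♚ ♝ ♞ ♜
♟ ♟ ♟ ♟ ♟ · ♟ ♟
· · · · · ♟ · ·
· · · · · · · ·
· · · · · · · ·
· · · · · · · ♙
♙ ♙ ♙ ♙ ♙ ♙ ♙ ·
♖ ♘ ♗ ♕ ♔ ♗ ♘ ♖


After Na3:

♜ ♞ ♝ ♛ ♚ ♝ ♞ ♜
♟ ♟ ♟ ♟ ♟ · ♟ ♟
· · · · · ♟ · ·
· · · · · · · ·
· · · · · · · ·
♘ · · · · · · ♙
♙ ♙ ♙ ♙ ♙ ♙ ♙ ·
♖ · ♗ ♕ ♔ ♗ ♘ ♖


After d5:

♜ ♞ ♝ ♛ ♚ ♝ ♞ ♜
♟ ♟ ♟ · ♟ · ♟ ♟
· · · · · ♟ · ·
· · · ♟ · · · ·
· · · · · · · ·
♘ · · · · · · ♙
♙ ♙ ♙ ♙ ♙ ♙ ♙ ·
♖ · ♗ ♕ ♔ ♗ ♘ ♖



  a b c d e f g h
  ─────────────────
8│♜ ♞ ♝ ♛ ♚ ♝ ♞ ♜│8
7│♟ ♟ ♟ · ♟ · ♟ ♟│7
6│· · · · · ♟ · ·│6
5│· · · ♟ · · · ·│5
4│· · · · · · · ·│4
3│♘ · · · · · · ♙│3
2│♙ ♙ ♙ ♙ ♙ ♙ ♙ ·│2
1│♖ · ♗ ♕ ♔ ♗ ♘ ♖│1
  ─────────────────
  a b c d e f g h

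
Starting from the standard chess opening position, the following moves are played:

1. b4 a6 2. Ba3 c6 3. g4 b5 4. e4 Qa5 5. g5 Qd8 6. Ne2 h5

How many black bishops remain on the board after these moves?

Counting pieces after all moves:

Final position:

  a b c d e f g h
  ─────────────────
8│♜ ♞ ♝ ♛ ♚ ♝ ♞ ♜│8
7│· · · ♟ ♟ ♟ ♟ ·│7
6│♟ · ♟ · · · · ·│6
5│· ♟ · · · · ♙ ♟│5
4│· ♙ · · ♙ · · ·│4
3│♗ · · · · · · ·│3
2│♙ · ♙ ♙ ♘ ♙ · ♙│2
1│♖ ♘ · ♕ ♔ ♗ · ♖│1
  ─────────────────
  a b c d e f g h


2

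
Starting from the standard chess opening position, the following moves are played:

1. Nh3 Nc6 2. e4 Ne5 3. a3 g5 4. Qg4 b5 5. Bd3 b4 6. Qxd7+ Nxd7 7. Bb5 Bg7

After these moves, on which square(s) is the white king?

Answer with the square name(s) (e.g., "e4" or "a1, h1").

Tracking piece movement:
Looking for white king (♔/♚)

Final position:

  a b c d e f g h
  ─────────────────
8│♜ · ♝ ♛ ♚ · ♞ ♜│8
7│♟ · ♟ ♞ ♟ ♟ ♝ ♟│7
6│· · · · · · · ·│6
5│· ♗ · · · · ♟ ·│5
4│· ♟ · · ♙ · · ·│4
3│♙ · · · · · · ♘│3
2│· ♙ ♙ ♙ · ♙ ♙ ♙│2
1│♖ ♘ ♗ · ♔ · · ♖│1
  ─────────────────
  a b c d e f g h


e1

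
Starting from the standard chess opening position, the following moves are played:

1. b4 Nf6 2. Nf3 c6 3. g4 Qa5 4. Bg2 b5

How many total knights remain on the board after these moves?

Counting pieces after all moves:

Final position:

  a b c d e f g h
  ─────────────────
8│♜ ♞ ♝ · ♚ ♝ · ♜│8
7│♟ · · ♟ ♟ ♟ ♟ ♟│7
6│· · ♟ · · ♞ · ·│6
5│♛ ♟ · · · · · ·│5
4│· ♙ · · · · ♙ ·│4
3│· · · · · ♘ · ·│3
2│♙ · ♙ ♙ ♙ ♙ ♗ ♙│2
1│♖ ♘ ♗ ♕ ♔ · · ♖│1
  ─────────────────
  a b c d e f g h


4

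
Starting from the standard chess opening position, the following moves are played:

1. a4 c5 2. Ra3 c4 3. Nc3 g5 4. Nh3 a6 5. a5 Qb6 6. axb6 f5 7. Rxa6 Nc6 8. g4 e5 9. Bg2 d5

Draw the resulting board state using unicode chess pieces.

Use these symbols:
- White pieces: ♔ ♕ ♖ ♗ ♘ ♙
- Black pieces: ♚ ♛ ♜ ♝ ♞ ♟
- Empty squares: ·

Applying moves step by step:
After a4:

♜ ♞ ♝ ♛ ♚ ♝ ♞ ♜
♟ ♟ ♟ ♟ ♟ ♟ ♟ ♟
· · · · · · · ·
· · · · · · · ·
♙ · · · · · · ·
· · · · · · · ·
· ♙ ♙ ♙ ♙ ♙ ♙ ♙
♖ ♘ ♗ ♕ ♔ ♗ ♘ ♖


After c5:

♜ ♞ ♝ ♛ ♚ ♝ ♞ ♜
♟ ♟ · ♟ ♟ ♟ ♟ ♟
· · · · · · · ·
· · ♟ · · · · ·
♙ · · · · · · ·
· · · · · · · ·
· ♙ ♙ ♙ ♙ ♙ ♙ ♙
♖ ♘ ♗ ♕ ♔ ♗ ♘ ♖


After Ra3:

♜ ♞ ♝ ♛ ♚ ♝ ♞ ♜
♟ ♟ · ♟ ♟ ♟ ♟ ♟
· · · · · · · ·
· · ♟ · · · · ·
♙ · · · · · · ·
♖ · · · · · · ·
· ♙ ♙ ♙ ♙ ♙ ♙ ♙
· ♘ ♗ ♕ ♔ ♗ ♘ ♖


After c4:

♜ ♞ ♝ ♛ ♚ ♝ ♞ ♜
♟ ♟ · ♟ ♟ ♟ ♟ ♟
· · · · · · · ·
· · · · · · · ·
♙ · ♟ · · · · ·
♖ · · · · · · ·
· ♙ ♙ ♙ ♙ ♙ ♙ ♙
· ♘ ♗ ♕ ♔ ♗ ♘ ♖


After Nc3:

♜ ♞ ♝ ♛ ♚ ♝ ♞ ♜
♟ ♟ · ♟ ♟ ♟ ♟ ♟
· · · · · · · ·
· · · · · · · ·
♙ · ♟ · · · · ·
♖ · ♘ · · · · ·
· ♙ ♙ ♙ ♙ ♙ ♙ ♙
· · ♗ ♕ ♔ ♗ ♘ ♖


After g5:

♜ ♞ ♝ ♛ ♚ ♝ ♞ ♜
♟ ♟ · ♟ ♟ ♟ · ♟
· · · · · · · ·
· · · · · · ♟ ·
♙ · ♟ · · · · ·
♖ · ♘ · · · · ·
· ♙ ♙ ♙ ♙ ♙ ♙ ♙
· · ♗ ♕ ♔ ♗ ♘ ♖


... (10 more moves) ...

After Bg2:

♜ · ♝ · ♚ ♝ ♞ ♜
· ♟ · ♟ · · · ♟
♖ ♙ ♞ · · · · ·
· · · · ♟ ♟ ♟ ·
· · ♟ · · · ♙ ·
· · ♘ · · · · ♘
· ♙ ♙ ♙ ♙ ♙ ♗ ♙
· · ♗ ♕ ♔ · · ♖


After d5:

♜ · ♝ · ♚ ♝ ♞ ♜
· ♟ · · · · · ♟
♖ ♙ ♞ · · · · ·
· · · ♟ ♟ ♟ ♟ ·
· · ♟ · · · ♙ ·
· · ♘ · · · · ♘
· ♙ ♙ ♙ ♙ ♙ ♗ ♙
· · ♗ ♕ ♔ · · ♖



  a b c d e f g h
  ─────────────────
8│♜ · ♝ · ♚ ♝ ♞ ♜│8
7│· ♟ · · · · · ♟│7
6│♖ ♙ ♞ · · · · ·│6
5│· · · ♟ ♟ ♟ ♟ ·│5
4│· · ♟ · · · ♙ ·│4
3│· · ♘ · · · · ♘│3
2│· ♙ ♙ ♙ ♙ ♙ ♗ ♙│2
1│· · ♗ ♕ ♔ · · ♖│1
  ─────────────────
  a b c d e f g h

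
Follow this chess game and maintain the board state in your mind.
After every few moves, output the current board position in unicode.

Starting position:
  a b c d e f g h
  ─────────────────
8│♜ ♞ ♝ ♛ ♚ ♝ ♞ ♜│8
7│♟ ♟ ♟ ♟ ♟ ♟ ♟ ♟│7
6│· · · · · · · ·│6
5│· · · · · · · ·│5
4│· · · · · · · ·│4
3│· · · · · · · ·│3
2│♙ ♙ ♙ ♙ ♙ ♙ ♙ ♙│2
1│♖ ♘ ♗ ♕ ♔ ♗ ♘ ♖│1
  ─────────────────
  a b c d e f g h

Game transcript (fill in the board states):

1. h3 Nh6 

  a b c d e f g h
  ─────────────────
8│♜ ♞ ♝ ♛ ♚ ♝ · ♜│8
7│♟ ♟ ♟ ♟ ♟ ♟ ♟ ♟│7
6│· · · · · · · ♞│6
5│· · · · · · · ·│5
4│· · · · · · · ·│4
3│· · · · · · · ♙│3
2│♙ ♙ ♙ ♙ ♙ ♙ ♙ ·│2
1│♖ ♘ ♗ ♕ ♔ ♗ ♘ ♖│1
  ─────────────────
  a b c d e f g h

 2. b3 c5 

  a b c d e f g h
  ─────────────────
8│♜ ♞ ♝ ♛ ♚ ♝ · ♜│8
7│♟ ♟ · ♟ ♟ ♟ ♟ ♟│7
6│· · · · · · · ♞│6
5│· · ♟ · · · · ·│5
4│· · · · · · · ·│4
3│· ♙ · · · · · ♙│3
2│♙ · ♙ ♙ ♙ ♙ ♙ ·│2
1│♖ ♘ ♗ ♕ ♔ ♗ ♘ ♖│1
  ─────────────────
  a b c d e f g h

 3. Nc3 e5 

  a b c d e f g h
  ─────────────────
8│♜ ♞ ♝ ♛ ♚ ♝ · ♜│8
7│♟ ♟ · ♟ · ♟ ♟ ♟│7
6│· · · · · · · ♞│6
5│· · ♟ · ♟ · · ·│5
4│· · · · · · · ·│4
3│· ♙ ♘ · · · · ♙│3
2│♙ · ♙ ♙ ♙ ♙ ♙ ·│2
1│♖ · ♗ ♕ ♔ ♗ ♘ ♖│1
  ─────────────────
  a b c d e f g h

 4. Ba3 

  a b c d e f g h
  ─────────────────
8│♜ ♞ ♝ ♛ ♚ ♝ · ♜│8
7│♟ ♟ · ♟ · ♟ ♟ ♟│7
6│· · · · · · · ♞│6
5│· · ♟ · ♟ · · ·│5
4│· · · · · · · ·│4
3│♗ ♙ ♘ · · · · ♙│3
2│♙ · ♙ ♙ ♙ ♙ ♙ ·│2
1│♖ · · ♕ ♔ ♗ ♘ ♖│1
  ─────────────────
  a b c d e f g h


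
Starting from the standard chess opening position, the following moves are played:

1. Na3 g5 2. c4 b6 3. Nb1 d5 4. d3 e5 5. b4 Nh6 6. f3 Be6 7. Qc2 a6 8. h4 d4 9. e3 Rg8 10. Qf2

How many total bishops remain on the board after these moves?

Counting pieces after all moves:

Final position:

  a b c d e f g h
  ─────────────────
8│♜ ♞ · ♛ ♚ ♝ ♜ ·│8
7│· · ♟ · · ♟ · ♟│7
6│♟ ♟ · · ♝ · · ♞│6
5│· · · · ♟ · ♟ ·│5
4│· ♙ ♙ ♟ · · · ♙│4
3│· · · ♙ ♙ ♙ · ·│3
2│♙ · · · · ♕ ♙ ·│2
1│♖ ♘ ♗ · ♔ ♗ ♘ ♖│1
  ─────────────────
  a b c d e f g h


4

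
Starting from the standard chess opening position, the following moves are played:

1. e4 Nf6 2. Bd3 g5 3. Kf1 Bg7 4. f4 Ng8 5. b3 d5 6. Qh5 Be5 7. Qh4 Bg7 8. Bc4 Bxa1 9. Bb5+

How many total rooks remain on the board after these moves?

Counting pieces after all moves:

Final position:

  a b c d e f g h
  ─────────────────
8│♜ ♞ ♝ ♛ ♚ · ♞ ♜│8
7│♟ ♟ ♟ · ♟ ♟ · ♟│7
6│· · · · · · · ·│6
5│· ♗ · ♟ · · ♟ ·│5
4│· · · · ♙ ♙ · ♕│4
3│· ♙ · · · · · ·│3
2│♙ · ♙ ♙ · · ♙ ♙│2
1│♝ ♘ ♗ · · ♔ ♘ ♖│1
  ─────────────────
  a b c d e f g h


3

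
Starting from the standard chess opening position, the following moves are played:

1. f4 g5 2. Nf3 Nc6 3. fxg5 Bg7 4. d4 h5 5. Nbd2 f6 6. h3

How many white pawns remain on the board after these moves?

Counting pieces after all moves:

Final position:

  a b c d e f g h
  ─────────────────
8│♜ · ♝ ♛ ♚ · ♞ ♜│8
7│♟ ♟ ♟ ♟ ♟ · ♝ ·│7
6│· · ♞ · · ♟ · ·│6
5│· · · · · · ♙ ♟│5
4│· · · ♙ · · · ·│4
3│· · · · · ♘ · ♙│3
2│♙ ♙ ♙ ♘ ♙ · ♙ ·│2
1│♖ · ♗ ♕ ♔ ♗ · ♖│1
  ─────────────────
  a b c d e f g h


8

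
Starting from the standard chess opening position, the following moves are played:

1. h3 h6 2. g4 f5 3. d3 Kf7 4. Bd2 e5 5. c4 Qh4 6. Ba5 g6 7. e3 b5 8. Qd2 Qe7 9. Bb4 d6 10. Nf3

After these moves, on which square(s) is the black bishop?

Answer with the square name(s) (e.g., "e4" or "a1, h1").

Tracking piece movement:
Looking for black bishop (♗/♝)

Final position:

  a b c d e f g h
  ─────────────────
8│♜ ♞ ♝ · · ♝ ♞ ♜│8
7│♟ · ♟ · ♛ ♚ · ·│7
6│· · · ♟ · · ♟ ♟│6
5│· ♟ · · ♟ ♟ · ·│5
4│· ♗ ♙ · · · ♙ ·│4
3│· · · ♙ ♙ ♘ · ♙│3
2│♙ ♙ · ♕ · ♙ · ·│2
1│♖ ♘ · · ♔ ♗ · ♖│1
  ─────────────────
  a b c d e f g h


c8, f8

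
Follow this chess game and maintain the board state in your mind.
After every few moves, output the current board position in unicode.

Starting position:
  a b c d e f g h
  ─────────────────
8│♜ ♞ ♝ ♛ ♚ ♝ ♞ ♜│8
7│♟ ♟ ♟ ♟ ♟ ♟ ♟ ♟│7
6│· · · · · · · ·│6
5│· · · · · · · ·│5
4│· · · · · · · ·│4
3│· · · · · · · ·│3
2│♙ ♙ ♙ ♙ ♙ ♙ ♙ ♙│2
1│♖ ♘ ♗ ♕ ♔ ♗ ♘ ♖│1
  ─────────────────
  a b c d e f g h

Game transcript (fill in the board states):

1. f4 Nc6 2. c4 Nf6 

  a b c d e f g h
  ─────────────────
8│♜ · ♝ ♛ ♚ ♝ · ♜│8
7│♟ ♟ ♟ ♟ ♟ ♟ ♟ ♟│7
6│· · ♞ · · ♞ · ·│6
5│· · · · · · · ·│5
4│· · ♙ · · ♙ · ·│4
3│· · · · · · · ·│3
2│♙ ♙ · ♙ ♙ · ♙ ♙│2
1│♖ ♘ ♗ ♕ ♔ ♗ ♘ ♖│1
  ─────────────────
  a b c d e f g h

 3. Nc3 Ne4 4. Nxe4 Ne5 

  a b c d e f g h
  ─────────────────
8│♜ · ♝ ♛ ♚ ♝ · ♜│8
7│♟ ♟ ♟ ♟ ♟ ♟ ♟ ♟│7
6│· · · · · · · ·│6
5│· · · · ♞ · · ·│5
4│· · ♙ · ♘ ♙ · ·│4
3│· · · · · · · ·│3
2│♙ ♙ · ♙ ♙ · ♙ ♙│2
1│♖ · ♗ ♕ ♔ ♗ ♘ ♖│1
  ─────────────────
  a b c d e f g h

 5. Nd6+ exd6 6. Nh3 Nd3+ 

  a b c d e f g h
  ─────────────────
8│♜ · ♝ ♛ ♚ ♝ · ♜│8
7│♟ ♟ ♟ ♟ · ♟ ♟ ♟│7
6│· · · ♟ · · · ·│6
5│· · · · · · · ·│5
4│· · ♙ · · ♙ · ·│4
3│· · · ♞ · · · ♘│3
2│♙ ♙ · ♙ ♙ · ♙ ♙│2
1│♖ · ♗ ♕ ♔ ♗ · ♖│1
  ─────────────────
  a b c d e f g h

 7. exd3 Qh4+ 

  a b c d e f g h
  ─────────────────
8│♜ · ♝ · ♚ ♝ · ♜│8
7│♟ ♟ ♟ ♟ · ♟ ♟ ♟│7
6│· · · ♟ · · · ·│6
5│· · · · · · · ·│5
4│· · ♙ · · ♙ · ♛│4
3│· · · ♙ · · · ♘│3
2│♙ ♙ · ♙ · · ♙ ♙│2
1│♖ · ♗ ♕ ♔ ♗ · ♖│1
  ─────────────────
  a b c d e f g h


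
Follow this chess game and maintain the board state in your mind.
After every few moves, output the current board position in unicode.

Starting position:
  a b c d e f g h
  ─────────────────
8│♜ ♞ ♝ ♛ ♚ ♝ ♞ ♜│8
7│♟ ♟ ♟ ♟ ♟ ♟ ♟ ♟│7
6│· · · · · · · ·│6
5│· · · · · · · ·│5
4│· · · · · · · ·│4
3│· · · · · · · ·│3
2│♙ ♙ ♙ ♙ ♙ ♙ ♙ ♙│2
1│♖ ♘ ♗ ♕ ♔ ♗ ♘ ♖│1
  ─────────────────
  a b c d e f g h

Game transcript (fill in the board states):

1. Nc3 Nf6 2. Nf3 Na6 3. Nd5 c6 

  a b c d e f g h
  ─────────────────
8│♜ · ♝ ♛ ♚ ♝ · ♜│8
7│♟ ♟ · ♟ ♟ ♟ ♟ ♟│7
6│♞ · ♟ · · ♞ · ·│6
5│· · · ♘ · · · ·│5
4│· · · · · · · ·│4
3│· · · · · ♘ · ·│3
2│♙ ♙ ♙ ♙ ♙ ♙ ♙ ♙│2
1│♖ · ♗ ♕ ♔ ♗ · ♖│1
  ─────────────────
  a b c d e f g h

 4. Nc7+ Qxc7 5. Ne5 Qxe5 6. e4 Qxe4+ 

  a b c d e f g h
  ─────────────────
8│♜ · ♝ · ♚ ♝ · ♜│8
7│♟ ♟ · ♟ ♟ ♟ ♟ ♟│7
6│♞ · ♟ · · ♞ · ·│6
5│· · · · · · · ·│5
4│· · · · ♛ · · ·│4
3│· · · · · · · ·│3
2│♙ ♙ ♙ ♙ · ♙ ♙ ♙│2
1│♖ · ♗ ♕ ♔ ♗ · ♖│1
  ─────────────────
  a b c d e f g h

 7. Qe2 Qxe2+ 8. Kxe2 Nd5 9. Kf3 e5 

  a b c d e f g h
  ─────────────────
8│♜ · ♝ · ♚ ♝ · ♜│8
7│♟ ♟ · ♟ · ♟ ♟ ♟│7
6│♞ · ♟ · · · · ·│6
5│· · · ♞ ♟ · · ·│5
4│· · · · · · · ·│4
3│· · · · · ♔ · ·│3
2│♙ ♙ ♙ ♙ · ♙ ♙ ♙│2
1│♖ · ♗ · · ♗ · ♖│1
  ─────────────────
  a b c d e f g h

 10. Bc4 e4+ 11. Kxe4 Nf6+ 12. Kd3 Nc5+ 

  a b c d e f g h
  ─────────────────
8│♜ · ♝ · ♚ ♝ · ♜│8
7│♟ ♟ · ♟ · ♟ ♟ ♟│7
6│· · ♟ · · ♞ · ·│6
5│· · ♞ · · · · ·│5
4│· · ♗ · · · · ·│4
3│· · · ♔ · · · ·│3
2│♙ ♙ ♙ ♙ · ♙ ♙ ♙│2
1│♖ · ♗ · · · · ♖│1
  ─────────────────
  a b c d e f g h

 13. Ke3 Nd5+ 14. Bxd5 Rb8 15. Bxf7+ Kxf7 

  a b c d e f g h
  ─────────────────
8│· ♜ ♝ · · ♝ · ♜│8
7│♟ ♟ · ♟ · ♚ ♟ ♟│7
6│· · ♟ · · · · ·│6
5│· · ♞ · · · · ·│5
4│· · · · · · · ·│4
3│· · · · ♔ · · ·│3
2│♙ ♙ ♙ ♙ · ♙ ♙ ♙│2
1│♖ · ♗ · · · · ♖│1
  ─────────────────
  a b c d e f g h



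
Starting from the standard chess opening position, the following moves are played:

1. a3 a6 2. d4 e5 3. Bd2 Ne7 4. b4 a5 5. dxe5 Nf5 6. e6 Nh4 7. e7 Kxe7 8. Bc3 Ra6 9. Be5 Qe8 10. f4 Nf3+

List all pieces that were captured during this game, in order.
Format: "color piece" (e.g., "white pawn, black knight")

Tracking captures:
  dxe5: captured black pawn
  Kxe7: captured white pawn

black pawn, white pawn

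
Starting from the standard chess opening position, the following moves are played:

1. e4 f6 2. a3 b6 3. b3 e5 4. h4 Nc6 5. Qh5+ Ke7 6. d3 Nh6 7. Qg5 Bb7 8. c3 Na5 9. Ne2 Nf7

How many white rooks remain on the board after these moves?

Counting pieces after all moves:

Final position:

  a b c d e f g h
  ─────────────────
8│♜ · · ♛ · ♝ · ♜│8
7│♟ ♝ ♟ ♟ ♚ ♞ ♟ ♟│7
6│· ♟ · · · ♟ · ·│6
5│♞ · · · ♟ · ♕ ·│5
4│· · · · ♙ · · ♙│4
3│♙ ♙ ♙ ♙ · · · ·│3
2│· · · · ♘ ♙ ♙ ·│2
1│♖ ♘ ♗ · ♔ ♗ · ♖│1
  ─────────────────
  a b c d e f g h


2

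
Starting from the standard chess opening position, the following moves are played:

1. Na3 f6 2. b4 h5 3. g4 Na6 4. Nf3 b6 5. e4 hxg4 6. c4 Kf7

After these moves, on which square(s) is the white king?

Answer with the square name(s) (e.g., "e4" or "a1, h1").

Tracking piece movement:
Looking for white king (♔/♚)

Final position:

  a b c d e f g h
  ─────────────────
8│♜ · ♝ ♛ · ♝ ♞ ♜│8
7│♟ · ♟ ♟ ♟ ♚ ♟ ·│7
6│♞ ♟ · · · ♟ · ·│6
5│· · · · · · · ·│5
4│· ♙ ♙ · ♙ · ♟ ·│4
3│♘ · · · · ♘ · ·│3
2│♙ · · ♙ · ♙ · ♙│2
1│♖ · ♗ ♕ ♔ ♗ · ♖│1
  ─────────────────
  a b c d e f g h


e1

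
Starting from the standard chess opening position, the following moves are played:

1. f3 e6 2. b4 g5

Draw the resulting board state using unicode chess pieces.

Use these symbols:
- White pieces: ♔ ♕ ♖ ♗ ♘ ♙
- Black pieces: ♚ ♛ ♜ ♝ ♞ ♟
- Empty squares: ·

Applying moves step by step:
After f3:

♜ ♞ ♝ ♛ ♚ ♝ ♞ ♜
♟ ♟ ♟ ♟ ♟ ♟ ♟ ♟
· · · · · · · ·
· · · · · · · ·
· · · · · · · ·
· · · · · ♙ · ·
♙ ♙ ♙ ♙ ♙ · ♙ ♙
♖ ♘ ♗ ♕ ♔ ♗ ♘ ♖


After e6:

♜ ♞ ♝ ♛ ♚ ♝ ♞ ♜
♟ ♟ ♟ ♟ · ♟ ♟ ♟
· · · · ♟ · · ·
· · · · · · · ·
· · · · · · · ·
· · · · · ♙ · ·
♙ ♙ ♙ ♙ ♙ · ♙ ♙
♖ ♘ ♗ ♕ ♔ ♗ ♘ ♖


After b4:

♜ ♞ ♝ ♛ ♚ ♝ ♞ ♜
♟ ♟ ♟ ♟ · ♟ ♟ ♟
· · · · ♟ · · ·
· · · · · · · ·
· ♙ · · · · · ·
· · · · · ♙ · ·
♙ · ♙ ♙ ♙ · ♙ ♙
♖ ♘ ♗ ♕ ♔ ♗ ♘ ♖


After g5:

♜ ♞ ♝ ♛ ♚ ♝ ♞ ♜
♟ ♟ ♟ ♟ · ♟ · ♟
· · · · ♟ · · ·
· · · · · · ♟ ·
· ♙ · · · · · ·
· · · · · ♙ · ·
♙ · ♙ ♙ ♙ · ♙ ♙
♖ ♘ ♗ ♕ ♔ ♗ ♘ ♖



  a b c d e f g h
  ─────────────────
8│♜ ♞ ♝ ♛ ♚ ♝ ♞ ♜│8
7│♟ ♟ ♟ ♟ · ♟ · ♟│7
6│· · · · ♟ · · ·│6
5│· · · · · · ♟ ·│5
4│· ♙ · · · · · ·│4
3│· · · · · ♙ · ·│3
2│♙ · ♙ ♙ ♙ · ♙ ♙│2
1│♖ ♘ ♗ ♕ ♔ ♗ ♘ ♖│1
  ─────────────────
  a b c d e f g h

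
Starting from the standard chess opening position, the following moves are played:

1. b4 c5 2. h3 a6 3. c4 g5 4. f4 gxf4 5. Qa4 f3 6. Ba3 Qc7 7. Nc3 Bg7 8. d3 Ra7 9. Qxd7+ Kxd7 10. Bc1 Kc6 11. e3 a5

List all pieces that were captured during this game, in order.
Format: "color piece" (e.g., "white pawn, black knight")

Tracking captures:
  gxf4: captured white pawn
  Qxd7+: captured black pawn
  Kxd7: captured white queen

white pawn, black pawn, white queen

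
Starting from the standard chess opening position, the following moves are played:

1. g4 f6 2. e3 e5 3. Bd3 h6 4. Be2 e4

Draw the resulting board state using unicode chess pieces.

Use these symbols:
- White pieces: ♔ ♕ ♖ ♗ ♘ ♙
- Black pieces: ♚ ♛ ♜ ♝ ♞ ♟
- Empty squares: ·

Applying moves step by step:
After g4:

♜ ♞ ♝ ♛ ♚ ♝ ♞ ♜
♟ ♟ ♟ ♟ ♟ ♟ ♟ ♟
· · · · · · · ·
· · · · · · · ·
· · · · · · ♙ ·
· · · · · · · ·
♙ ♙ ♙ ♙ ♙ ♙ · ♙
♖ ♘ ♗ ♕ ♔ ♗ ♘ ♖


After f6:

♜ ♞ ♝ ♛ ♚ ♝ ♞ ♜
♟ ♟ ♟ ♟ ♟ · ♟ ♟
· · · · · ♟ · ·
· · · · · · · ·
· · · · · · ♙ ·
· · · · · · · ·
♙ ♙ ♙ ♙ ♙ ♙ · ♙
♖ ♘ ♗ ♕ ♔ ♗ ♘ ♖


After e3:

♜ ♞ ♝ ♛ ♚ ♝ ♞ ♜
♟ ♟ ♟ ♟ ♟ · ♟ ♟
· · · · · ♟ · ·
· · · · · · · ·
· · · · · · ♙ ·
· · · · ♙ · · ·
♙ ♙ ♙ ♙ · ♙ · ♙
♖ ♘ ♗ ♕ ♔ ♗ ♘ ♖


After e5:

♜ ♞ ♝ ♛ ♚ ♝ ♞ ♜
♟ ♟ ♟ ♟ · · ♟ ♟
· · · · · ♟ · ·
· · · · ♟ · · ·
· · · · · · ♙ ·
· · · · ♙ · · ·
♙ ♙ ♙ ♙ · ♙ · ♙
♖ ♘ ♗ ♕ ♔ ♗ ♘ ♖


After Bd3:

♜ ♞ ♝ ♛ ♚ ♝ ♞ ♜
♟ ♟ ♟ ♟ · · ♟ ♟
· · · · · ♟ · ·
· · · · ♟ · · ·
· · · · · · ♙ ·
· · · ♗ ♙ · · ·
♙ ♙ ♙ ♙ · ♙ · ♙
♖ ♘ ♗ ♕ ♔ · ♘ ♖


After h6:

♜ ♞ ♝ ♛ ♚ ♝ ♞ ♜
♟ ♟ ♟ ♟ · · ♟ ·
· · · · · ♟ · ♟
· · · · ♟ · · ·
· · · · · · ♙ ·
· · · ♗ ♙ · · ·
♙ ♙ ♙ ♙ · ♙ · ♙
♖ ♘ ♗ ♕ ♔ · ♘ ♖


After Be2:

♜ ♞ ♝ ♛ ♚ ♝ ♞ ♜
♟ ♟ ♟ ♟ · · ♟ ·
· · · · · ♟ · ♟
· · · · ♟ · · ·
· · · · · · ♙ ·
· · · · ♙ · · ·
♙ ♙ ♙ ♙ ♗ ♙ · ♙
♖ ♘ ♗ ♕ ♔ · ♘ ♖


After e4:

♜ ♞ ♝ ♛ ♚ ♝ ♞ ♜
♟ ♟ ♟ ♟ · · ♟ ·
· · · · · ♟ · ♟
· · · · · · · ·
· · · · ♟ · ♙ ·
· · · · ♙ · · ·
♙ ♙ ♙ ♙ ♗ ♙ · ♙
♖ ♘ ♗ ♕ ♔ · ♘ ♖



  a b c d e f g h
  ─────────────────
8│♜ ♞ ♝ ♛ ♚ ♝ ♞ ♜│8
7│♟ ♟ ♟ ♟ · · ♟ ·│7
6│· · · · · ♟ · ♟│6
5│· · · · · · · ·│5
4│· · · · ♟ · ♙ ·│4
3│· · · · ♙ · · ·│3
2│♙ ♙ ♙ ♙ ♗ ♙ · ♙│2
1│♖ ♘ ♗ ♕ ♔ · ♘ ♖│1
  ─────────────────
  a b c d e f g h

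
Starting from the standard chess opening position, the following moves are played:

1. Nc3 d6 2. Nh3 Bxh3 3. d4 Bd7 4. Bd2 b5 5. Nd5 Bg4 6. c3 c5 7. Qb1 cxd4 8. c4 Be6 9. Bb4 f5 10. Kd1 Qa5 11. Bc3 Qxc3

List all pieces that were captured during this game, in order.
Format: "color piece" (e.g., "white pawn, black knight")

Tracking captures:
  Bxh3: captured white knight
  cxd4: captured white pawn
  Qxc3: captured white bishop

white knight, white pawn, white bishop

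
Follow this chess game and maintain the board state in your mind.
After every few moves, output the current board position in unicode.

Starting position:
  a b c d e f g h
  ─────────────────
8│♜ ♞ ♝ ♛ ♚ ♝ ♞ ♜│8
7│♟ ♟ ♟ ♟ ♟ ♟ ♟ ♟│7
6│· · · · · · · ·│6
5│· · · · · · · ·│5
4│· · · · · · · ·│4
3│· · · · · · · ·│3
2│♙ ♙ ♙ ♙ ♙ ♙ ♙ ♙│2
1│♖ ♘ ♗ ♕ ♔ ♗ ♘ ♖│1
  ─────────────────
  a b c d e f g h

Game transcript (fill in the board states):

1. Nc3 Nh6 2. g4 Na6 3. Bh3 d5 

  a b c d e f g h
  ─────────────────
8│♜ · ♝ ♛ ♚ ♝ · ♜│8
7│♟ ♟ ♟ · ♟ ♟ ♟ ♟│7
6│♞ · · · · · · ♞│6
5│· · · ♟ · · · ·│5
4│· · · · · · ♙ ·│4
3│· · ♘ · · · · ♗│3
2│♙ ♙ ♙ ♙ ♙ ♙ · ♙│2
1│♖ · ♗ ♕ ♔ · ♘ ♖│1
  ─────────────────
  a b c d e f g h

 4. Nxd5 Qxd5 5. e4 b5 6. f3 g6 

  a b c d e f g h
  ─────────────────
8│♜ · ♝ · ♚ ♝ · ♜│8
7│♟ · ♟ · ♟ ♟ · ♟│7
6│♞ · · · · · ♟ ♞│6
5│· ♟ · ♛ · · · ·│5
4│· · · · ♙ · ♙ ·│4
3│· · · · · ♙ · ♗│3
2│♙ ♙ ♙ ♙ · · · ♙│2
1│♖ · ♗ ♕ ♔ · ♘ ♖│1
  ─────────────────
  a b c d e f g h

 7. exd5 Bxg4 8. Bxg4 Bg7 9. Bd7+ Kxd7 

  a b c d e f g h
  ─────────────────
8│♜ · · · · · · ♜│8
7│♟ · ♟ ♚ ♟ ♟ ♝ ♟│7
6│♞ · · · · · ♟ ♞│6
5│· ♟ · ♙ · · · ·│5
4│· · · · · · · ·│4
3│· · · · · ♙ · ·│3
2│♙ ♙ ♙ ♙ · · · ♙│2
1│♖ · ♗ ♕ ♔ · ♘ ♖│1
  ─────────────────
  a b c d e f g h

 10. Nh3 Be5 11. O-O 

  a b c d e f g h
  ─────────────────
8│♜ · · · · · · ♜│8
7│♟ · ♟ ♚ ♟ ♟ · ♟│7
6│♞ · · · · · ♟ ♞│6
5│· ♟ · ♙ ♝ · · ·│5
4│· · · · · · · ·│4
3│· · · · · ♙ · ♘│3
2│♙ ♙ ♙ ♙ · · · ♙│2
1│♖ · ♗ ♕ · ♖ ♔ ·│1
  ─────────────────
  a b c d e f g h


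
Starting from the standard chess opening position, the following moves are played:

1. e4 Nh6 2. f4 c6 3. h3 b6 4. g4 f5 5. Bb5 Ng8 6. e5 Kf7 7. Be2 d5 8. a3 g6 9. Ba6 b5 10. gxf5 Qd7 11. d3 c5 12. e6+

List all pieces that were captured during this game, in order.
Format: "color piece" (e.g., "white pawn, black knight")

Tracking captures:
  gxf5: captured black pawn

black pawn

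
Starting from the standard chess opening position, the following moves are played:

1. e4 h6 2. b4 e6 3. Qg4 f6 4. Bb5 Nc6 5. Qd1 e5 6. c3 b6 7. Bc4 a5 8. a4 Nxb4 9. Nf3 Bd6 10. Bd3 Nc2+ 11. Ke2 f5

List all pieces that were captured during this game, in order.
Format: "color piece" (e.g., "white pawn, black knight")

Tracking captures:
  Nxb4: captured white pawn

white pawn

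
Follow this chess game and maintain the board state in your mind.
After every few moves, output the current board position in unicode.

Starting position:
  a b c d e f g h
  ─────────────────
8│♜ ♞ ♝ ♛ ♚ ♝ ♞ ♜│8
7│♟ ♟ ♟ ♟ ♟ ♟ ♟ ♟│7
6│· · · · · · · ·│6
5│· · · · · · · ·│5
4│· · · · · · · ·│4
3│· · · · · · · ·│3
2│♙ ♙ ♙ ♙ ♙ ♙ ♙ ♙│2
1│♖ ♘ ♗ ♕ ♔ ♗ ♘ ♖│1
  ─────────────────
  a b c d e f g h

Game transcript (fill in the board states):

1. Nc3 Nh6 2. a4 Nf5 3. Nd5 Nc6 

  a b c d e f g h
  ─────────────────
8│♜ · ♝ ♛ ♚ ♝ · ♜│8
7│♟ ♟ ♟ ♟ ♟ ♟ ♟ ♟│7
6│· · ♞ · · · · ·│6
5│· · · ♘ · ♞ · ·│5
4│♙ · · · · · · ·│4
3│· · · · · · · ·│3
2│· ♙ ♙ ♙ ♙ ♙ ♙ ♙│2
1│♖ · ♗ ♕ ♔ ♗ ♘ ♖│1
  ─────────────────
  a b c d e f g h

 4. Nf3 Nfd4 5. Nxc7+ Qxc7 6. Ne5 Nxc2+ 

  a b c d e f g h
  ─────────────────
8│♜ · ♝ · ♚ ♝ · ♜│8
7│♟ ♟ ♛ ♟ ♟ ♟ ♟ ♟│7
6│· · ♞ · · · · ·│6
5│· · · · ♘ · · ·│5
4│♙ · · · · · · ·│4
3│· · · · · · · ·│3
2│· ♙ ♞ ♙ ♙ ♙ ♙ ♙│2
1│♖ · ♗ ♕ ♔ ♗ · ♖│1
  ─────────────────
  a b c d e f g h

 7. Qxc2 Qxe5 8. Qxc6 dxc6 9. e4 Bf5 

  a b c d e f g h
  ─────────────────
8│♜ · · · ♚ ♝ · ♜│8
7│♟ ♟ · · ♟ ♟ ♟ ♟│7
6│· · ♟ · · · · ·│6
5│· · · · ♛ ♝ · ·│5
4│♙ · · · ♙ · · ·│4
3│· · · · · · · ·│3
2│· ♙ · ♙ · ♙ ♙ ♙│2
1│♖ · ♗ · ♔ ♗ · ♖│1
  ─────────────────
  a b c d e f g h

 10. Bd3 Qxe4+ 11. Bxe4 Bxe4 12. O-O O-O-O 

  a b c d e f g h
  ─────────────────
8│· · ♚ ♜ · ♝ · ♜│8
7│♟ ♟ · · ♟ ♟ ♟ ♟│7
6│· · ♟ · · · · ·│6
5│· · · · · · · ·│5
4│♙ · · · ♝ · · ·│4
3│· · · · · · · ·│3
2│· ♙ · ♙ · ♙ ♙ ♙│2
1│♖ · ♗ · · ♖ ♔ ·│1
  ─────────────────
  a b c d e f g h

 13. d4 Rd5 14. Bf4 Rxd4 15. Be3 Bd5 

  a b c d e f g h
  ─────────────────
8│· · ♚ · · ♝ · ♜│8
7│♟ ♟ · · ♟ ♟ ♟ ♟│7
6│· · ♟ · · · · ·│6
5│· · · ♝ · · · ·│5
4│♙ · · ♜ · · · ·│4
3│· · · · ♗ · · ·│3
2│· ♙ · · · ♙ ♙ ♙│2
1│♖ · · · · ♖ ♔ ·│1
  ─────────────────
  a b c d e f g h



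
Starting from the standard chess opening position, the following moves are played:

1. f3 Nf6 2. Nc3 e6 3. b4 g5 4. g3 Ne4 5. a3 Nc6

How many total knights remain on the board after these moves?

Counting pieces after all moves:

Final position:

  a b c d e f g h
  ─────────────────
8│♜ · ♝ ♛ ♚ ♝ · ♜│8
7│♟ ♟ ♟ ♟ · ♟ · ♟│7
6│· · ♞ · ♟ · · ·│6
5│· · · · · · ♟ ·│5
4│· ♙ · · ♞ · · ·│4
3│♙ · ♘ · · ♙ ♙ ·│3
2│· · ♙ ♙ ♙ · · ♙│2
1│♖ · ♗ ♕ ♔ ♗ ♘ ♖│1
  ─────────────────
  a b c d e f g h


4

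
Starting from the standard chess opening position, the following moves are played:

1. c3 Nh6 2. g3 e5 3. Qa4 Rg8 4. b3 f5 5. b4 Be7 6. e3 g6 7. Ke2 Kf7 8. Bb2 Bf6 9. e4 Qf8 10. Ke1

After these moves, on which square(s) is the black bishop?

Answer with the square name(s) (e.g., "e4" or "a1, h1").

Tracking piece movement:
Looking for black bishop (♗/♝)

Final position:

  a b c d e f g h
  ─────────────────
8│♜ ♞ ♝ · · ♛ ♜ ·│8
7│♟ ♟ ♟ ♟ · ♚ · ♟│7
6│· · · · · ♝ ♟ ♞│6
5│· · · · ♟ ♟ · ·│5
4│♕ ♙ · · ♙ · · ·│4
3│· · ♙ · · · ♙ ·│3
2│♙ ♗ · ♙ · ♙ · ♙│2
1│♖ ♘ · · ♔ ♗ ♘ ♖│1
  ─────────────────
  a b c d e f g h


c8, f6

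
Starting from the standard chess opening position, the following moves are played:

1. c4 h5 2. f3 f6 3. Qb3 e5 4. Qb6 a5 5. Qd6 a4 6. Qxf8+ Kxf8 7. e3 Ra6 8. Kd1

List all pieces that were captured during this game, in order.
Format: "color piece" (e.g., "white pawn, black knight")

Tracking captures:
  Qxf8+: captured black bishop
  Kxf8: captured white queen

black bishop, white queen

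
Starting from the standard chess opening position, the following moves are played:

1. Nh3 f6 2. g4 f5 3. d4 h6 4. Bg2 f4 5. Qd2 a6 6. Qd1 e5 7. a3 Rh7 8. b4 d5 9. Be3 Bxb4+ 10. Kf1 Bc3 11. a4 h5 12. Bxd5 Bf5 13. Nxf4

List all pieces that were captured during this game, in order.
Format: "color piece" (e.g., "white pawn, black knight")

Tracking captures:
  Bxb4+: captured white pawn
  Bxd5: captured black pawn
  Nxf4: captured black pawn

white pawn, black pawn, black pawn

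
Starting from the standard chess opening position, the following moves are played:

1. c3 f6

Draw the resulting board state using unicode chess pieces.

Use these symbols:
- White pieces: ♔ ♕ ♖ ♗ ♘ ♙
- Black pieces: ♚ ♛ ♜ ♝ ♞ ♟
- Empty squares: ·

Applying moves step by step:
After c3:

♜ ♞ ♝ ♛ ♚ ♝ ♞ ♜
♟ ♟ ♟ ♟ ♟ ♟ ♟ ♟
· · · · · · · ·
· · · · · · · ·
· · · · · · · ·
· · ♙ · · · · ·
♙ ♙ · ♙ ♙ ♙ ♙ ♙
♖ ♘ ♗ ♕ ♔ ♗ ♘ ♖


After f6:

♜ ♞ ♝ ♛ ♚ ♝ ♞ ♜
♟ ♟ ♟ ♟ ♟ · ♟ ♟
· · · · · ♟ · ·
· · · · · · · ·
· · · · · · · ·
· · ♙ · · · · ·
♙ ♙ · ♙ ♙ ♙ ♙ ♙
♖ ♘ ♗ ♕ ♔ ♗ ♘ ♖



  a b c d e f g h
  ─────────────────
8│♜ ♞ ♝ ♛ ♚ ♝ ♞ ♜│8
7│♟ ♟ ♟ ♟ ♟ · ♟ ♟│7
6│· · · · · ♟ · ·│6
5│· · · · · · · ·│5
4│· · · · · · · ·│4
3│· · ♙ · · · · ·│3
2│♙ ♙ · ♙ ♙ ♙ ♙ ♙│2
1│♖ ♘ ♗ ♕ ♔ ♗ ♘ ♖│1
  ─────────────────
  a b c d e f g h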